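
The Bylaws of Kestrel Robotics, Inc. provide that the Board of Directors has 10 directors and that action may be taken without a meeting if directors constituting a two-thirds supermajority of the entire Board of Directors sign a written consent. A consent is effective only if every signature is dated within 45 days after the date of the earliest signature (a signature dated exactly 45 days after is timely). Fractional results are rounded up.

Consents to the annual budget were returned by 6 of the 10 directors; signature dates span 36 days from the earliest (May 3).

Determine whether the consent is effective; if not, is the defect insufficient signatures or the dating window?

Signatures required: a two-thirds supermajority of 10 — 2/3 of 10 = 6.67, rounded up to 7, so 7 needed; 6 signed. Insufficient.
Dating window: the latest signature is 36 days after the earliest; the limit is 45 days. Within the window.

Not effective — insufficient signatures.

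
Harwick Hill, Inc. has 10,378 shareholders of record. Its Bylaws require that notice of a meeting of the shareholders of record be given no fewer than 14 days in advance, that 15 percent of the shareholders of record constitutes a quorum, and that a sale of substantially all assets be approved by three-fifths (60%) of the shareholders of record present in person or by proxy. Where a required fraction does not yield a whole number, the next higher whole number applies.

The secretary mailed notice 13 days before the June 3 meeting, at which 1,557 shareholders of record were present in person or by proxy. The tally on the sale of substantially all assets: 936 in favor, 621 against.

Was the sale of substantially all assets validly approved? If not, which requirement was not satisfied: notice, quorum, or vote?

Notice: 13 days given; 14 required. Not satisfied.
Quorum: 15% of 10,378 = 1,556.70, rounded up to 1,557; 1,557 present. Satisfied.
Vote: requires three-fifths of those present (1,557); 3/5 of 1557 = 934.20, rounded up to 935, so 935 needed; 936 in favor. Satisfied.

Invalid — notice requirement not satisfied.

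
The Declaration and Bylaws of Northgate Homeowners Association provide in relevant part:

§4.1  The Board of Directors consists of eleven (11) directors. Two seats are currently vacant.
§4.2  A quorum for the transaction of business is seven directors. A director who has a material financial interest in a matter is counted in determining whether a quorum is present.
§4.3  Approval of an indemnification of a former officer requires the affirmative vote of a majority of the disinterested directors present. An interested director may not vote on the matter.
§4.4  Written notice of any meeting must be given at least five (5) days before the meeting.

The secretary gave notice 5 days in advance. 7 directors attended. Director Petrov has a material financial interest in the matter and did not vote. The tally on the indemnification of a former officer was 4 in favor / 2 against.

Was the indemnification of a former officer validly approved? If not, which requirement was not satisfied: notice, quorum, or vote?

Valid — all requirements satisfied.

Notice: 5 days given; 5 required (5 ≥ 5). Satisfied.
Quorum: 7 present (interested directors count toward quorum); quorum is 7. Satisfied.
Vote: the indemnification of a former officer requires a majority of the disinterested directors present (7 − 1 = 6). A majority of 6 is 4, so 4 affirmative votes are needed; 4 voted in favor. Satisfied.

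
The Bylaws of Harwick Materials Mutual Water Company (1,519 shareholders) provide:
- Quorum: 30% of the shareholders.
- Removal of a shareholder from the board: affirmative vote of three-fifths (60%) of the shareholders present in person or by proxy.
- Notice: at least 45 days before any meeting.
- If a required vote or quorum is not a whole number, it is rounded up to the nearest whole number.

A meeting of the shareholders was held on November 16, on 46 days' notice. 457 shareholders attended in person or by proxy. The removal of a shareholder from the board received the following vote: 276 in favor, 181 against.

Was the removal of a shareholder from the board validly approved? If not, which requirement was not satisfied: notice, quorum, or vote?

Notice: 46 days given; 45 required. Satisfied.
Quorum: 30% of 1,519 = 455.70, rounded up to 456; 457 present. Satisfied.
Vote: requires three-fifths of those present (457); 3/5 of 457 = 274.20, rounded up to 275, so 275 needed; 276 in favor. Satisfied.

Valid — all requirements satisfied.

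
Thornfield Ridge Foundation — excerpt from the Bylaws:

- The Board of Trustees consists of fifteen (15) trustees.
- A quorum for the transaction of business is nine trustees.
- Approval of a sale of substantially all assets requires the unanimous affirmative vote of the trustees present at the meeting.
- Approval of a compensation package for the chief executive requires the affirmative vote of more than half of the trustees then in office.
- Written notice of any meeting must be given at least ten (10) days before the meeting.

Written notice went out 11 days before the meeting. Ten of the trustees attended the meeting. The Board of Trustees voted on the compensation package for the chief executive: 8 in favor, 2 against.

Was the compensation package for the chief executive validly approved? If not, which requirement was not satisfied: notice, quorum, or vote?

Notice: 11 days given; 10 required (11 ≥ 10). Satisfied.
Quorum: 10 present; quorum is 9. Satisfied.
Vote: the compensation package for the chief executive requires a majority of the trustees then in office (15). A majority of 15 is 8, so 8 affirmative votes are needed; 8 voted in favor. Satisfied.

Valid — all requirements satisfied.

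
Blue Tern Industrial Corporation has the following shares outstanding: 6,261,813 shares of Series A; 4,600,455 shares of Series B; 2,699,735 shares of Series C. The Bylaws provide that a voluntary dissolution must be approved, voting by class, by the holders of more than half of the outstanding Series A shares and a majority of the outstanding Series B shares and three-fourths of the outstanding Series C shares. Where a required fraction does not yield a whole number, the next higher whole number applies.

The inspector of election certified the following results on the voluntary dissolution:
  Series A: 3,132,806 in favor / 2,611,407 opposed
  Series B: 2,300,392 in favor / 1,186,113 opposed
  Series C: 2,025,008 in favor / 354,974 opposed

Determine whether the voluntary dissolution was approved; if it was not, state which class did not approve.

Series A: a majority of 6261813 is 3130907; 3,130,907 required, 3,132,806 in favor — approved.
Series B: a majority of 4600455 is 2300228; 2,300,228 required, 2,300,392 in favor — approved.
Series C: 3/4 of 2699735 = 2024801.25, rounded up to 2024802; 2,024,802 required, 2,025,008 in favor — approved.

Approved — every class gave the required vote.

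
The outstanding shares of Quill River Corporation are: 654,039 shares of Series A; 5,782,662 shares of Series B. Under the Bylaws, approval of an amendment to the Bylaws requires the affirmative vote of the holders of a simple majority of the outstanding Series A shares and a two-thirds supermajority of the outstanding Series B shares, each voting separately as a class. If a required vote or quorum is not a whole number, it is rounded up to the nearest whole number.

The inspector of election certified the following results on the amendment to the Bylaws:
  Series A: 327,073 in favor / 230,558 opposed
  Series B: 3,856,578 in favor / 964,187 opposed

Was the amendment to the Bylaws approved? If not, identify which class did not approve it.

Approved — every class gave the required vote.

Series A: a majority of 654039 is 327020; 327,020 required, 327,073 in favor — approved.
Series B: 2/3 of 5782662 = 3855108; 3,855,108 required, 3,856,578 in favor — approved.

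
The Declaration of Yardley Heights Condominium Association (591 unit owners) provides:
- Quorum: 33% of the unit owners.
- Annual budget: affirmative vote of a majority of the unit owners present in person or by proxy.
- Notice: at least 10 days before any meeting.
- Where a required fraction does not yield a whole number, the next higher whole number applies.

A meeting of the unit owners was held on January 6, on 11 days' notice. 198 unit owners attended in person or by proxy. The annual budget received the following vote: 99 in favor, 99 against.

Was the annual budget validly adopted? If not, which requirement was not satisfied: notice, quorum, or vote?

Notice: 11 days given; 10 required. Satisfied.
Quorum: 33% of 591 = 195.03, rounded up to 196; 198 present. Satisfied.
Vote: requires a majority of those present (198); a majority of 198 is 100, so 100 needed; 99 in favor. Not satisfied.

Invalid — vote requirement not satisfied.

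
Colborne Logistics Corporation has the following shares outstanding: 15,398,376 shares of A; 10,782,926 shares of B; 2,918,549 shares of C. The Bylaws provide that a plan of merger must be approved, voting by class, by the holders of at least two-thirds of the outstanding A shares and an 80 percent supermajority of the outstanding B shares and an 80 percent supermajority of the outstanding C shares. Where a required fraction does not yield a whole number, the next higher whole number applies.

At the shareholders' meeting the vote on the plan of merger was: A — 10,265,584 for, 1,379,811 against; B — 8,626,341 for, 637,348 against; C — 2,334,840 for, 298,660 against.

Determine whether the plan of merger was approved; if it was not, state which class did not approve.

A: 2/3 of 15398376 = 10265584; 10,265,584 required, 10,265,584 in favor — approved.
B: 4/5 of 10782926 = 8626340.80, rounded up to 8626341; 8,626,341 required, 8,626,341 in favor — approved.
C: 4/5 of 2918549 = 2334839.20, rounded up to 2334840; 2,334,840 required, 2,334,840 in favor — approved.

Approved — every class gave the required vote.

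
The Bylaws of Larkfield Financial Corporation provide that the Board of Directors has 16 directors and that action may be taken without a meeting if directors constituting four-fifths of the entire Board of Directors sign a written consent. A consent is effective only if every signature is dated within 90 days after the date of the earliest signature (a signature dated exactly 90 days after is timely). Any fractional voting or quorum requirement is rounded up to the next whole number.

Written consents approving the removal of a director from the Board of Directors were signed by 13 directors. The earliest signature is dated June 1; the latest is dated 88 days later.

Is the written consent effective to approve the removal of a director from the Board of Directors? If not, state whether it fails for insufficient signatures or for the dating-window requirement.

Effective — both the signature and dating-window requirements are satisfied.

Signatures required: four-fifths of 16 — 4/5 of 16 = 12.80, rounded up to 13, so 13 needed; 13 signed. Sufficient.
Dating window: the latest signature is 88 days after the earliest; the limit is 90 days. Within the window.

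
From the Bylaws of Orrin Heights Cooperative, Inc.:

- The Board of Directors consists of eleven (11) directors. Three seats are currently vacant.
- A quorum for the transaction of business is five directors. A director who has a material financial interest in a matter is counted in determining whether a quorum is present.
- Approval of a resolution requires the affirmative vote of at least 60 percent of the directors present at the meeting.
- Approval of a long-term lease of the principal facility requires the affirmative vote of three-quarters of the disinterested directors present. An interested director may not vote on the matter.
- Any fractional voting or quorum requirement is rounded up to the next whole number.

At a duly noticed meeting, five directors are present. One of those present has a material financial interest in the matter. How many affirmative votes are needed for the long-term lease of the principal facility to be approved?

3

The long-term lease of the principal facility requires three-fourths of the disinterested directors present (5 − 1 = 4).
3/4 of 4 = 3.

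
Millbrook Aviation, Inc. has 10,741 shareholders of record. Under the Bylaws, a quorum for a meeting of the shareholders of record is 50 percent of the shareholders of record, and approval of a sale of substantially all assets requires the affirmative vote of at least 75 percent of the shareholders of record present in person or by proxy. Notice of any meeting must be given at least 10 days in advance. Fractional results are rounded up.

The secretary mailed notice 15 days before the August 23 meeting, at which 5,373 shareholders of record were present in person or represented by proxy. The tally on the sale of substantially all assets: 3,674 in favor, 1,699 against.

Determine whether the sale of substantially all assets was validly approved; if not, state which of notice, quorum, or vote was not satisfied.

Notice: 15 days given; 10 required. Satisfied.
Quorum: 50% of 10,741 = 5,370.50, rounded up to 5,371; 5,373 present. Satisfied.
Vote: requires three-fourths of those present (5,373); 3/4 of 5373 = 4029.75, rounded up to 4030, so 4,030 needed; 3,674 in favor. Not satisfied.

Invalid — vote requirement not satisfied.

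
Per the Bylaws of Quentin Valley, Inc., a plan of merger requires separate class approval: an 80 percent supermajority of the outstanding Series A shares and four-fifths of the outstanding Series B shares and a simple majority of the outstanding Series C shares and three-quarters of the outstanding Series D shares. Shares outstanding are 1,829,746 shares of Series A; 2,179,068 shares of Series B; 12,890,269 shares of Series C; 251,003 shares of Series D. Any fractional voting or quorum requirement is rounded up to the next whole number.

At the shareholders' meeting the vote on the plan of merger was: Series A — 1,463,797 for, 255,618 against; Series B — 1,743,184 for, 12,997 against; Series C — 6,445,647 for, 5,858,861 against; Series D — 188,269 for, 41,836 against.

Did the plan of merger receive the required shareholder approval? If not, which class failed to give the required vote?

Series A: 4/5 of 1829746 = 1463796.80, rounded up to 1463797; 1,463,797 required, 1,463,797 in favor — approved.
Series B: 4/5 of 2179068 = 1743254.40, rounded up to 1743255; 1,743,255 required, 1,743,184 in favor — not approved.
Series C: a majority of 12890269 is 6445135; 6,445,135 required, 6,445,647 in favor — approved.
Series D: 3/4 of 251003 = 188252.25, rounded up to 188253; 188,253 required, 188,269 in favor — approved.

Not approved — the Series B shares did not give the required vote.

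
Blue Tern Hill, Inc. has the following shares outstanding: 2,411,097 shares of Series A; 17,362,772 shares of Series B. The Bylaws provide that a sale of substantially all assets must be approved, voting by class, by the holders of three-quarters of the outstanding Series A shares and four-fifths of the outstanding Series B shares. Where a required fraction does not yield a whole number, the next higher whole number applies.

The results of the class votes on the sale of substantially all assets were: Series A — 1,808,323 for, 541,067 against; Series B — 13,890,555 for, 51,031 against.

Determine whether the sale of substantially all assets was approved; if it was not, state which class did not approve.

Series A: 3/4 of 2411097 = 1808322.75, rounded up to 1808323; 1,808,323 required, 1,808,323 in favor — approved.
Series B: 4/5 of 17362772 = 13890217.60, rounded up to 13890218; 13,890,218 required, 13,890,555 in favor — approved.

Approved — every class gave the required vote.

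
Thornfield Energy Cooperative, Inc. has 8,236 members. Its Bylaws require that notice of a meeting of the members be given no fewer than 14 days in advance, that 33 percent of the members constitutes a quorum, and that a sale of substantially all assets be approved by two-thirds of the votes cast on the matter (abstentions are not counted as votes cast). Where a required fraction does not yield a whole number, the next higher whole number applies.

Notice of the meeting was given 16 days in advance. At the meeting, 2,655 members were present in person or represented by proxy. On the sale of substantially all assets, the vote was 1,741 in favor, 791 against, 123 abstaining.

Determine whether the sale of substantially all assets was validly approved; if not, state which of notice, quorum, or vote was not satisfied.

Notice: 16 days given; 14 required. Satisfied.
Quorum: 33% of 8,236 = 2,717.88, rounded up to 2,718; 2,655 present. Not satisfied.
Vote: requires two-thirds of the votes cast (2,655 − 123 abstaining = 2,532); 2/3 of 2532 = 1688, so 1,688 needed; 1,741 in favor. Satisfied.

Invalid — quorum requirement not satisfied.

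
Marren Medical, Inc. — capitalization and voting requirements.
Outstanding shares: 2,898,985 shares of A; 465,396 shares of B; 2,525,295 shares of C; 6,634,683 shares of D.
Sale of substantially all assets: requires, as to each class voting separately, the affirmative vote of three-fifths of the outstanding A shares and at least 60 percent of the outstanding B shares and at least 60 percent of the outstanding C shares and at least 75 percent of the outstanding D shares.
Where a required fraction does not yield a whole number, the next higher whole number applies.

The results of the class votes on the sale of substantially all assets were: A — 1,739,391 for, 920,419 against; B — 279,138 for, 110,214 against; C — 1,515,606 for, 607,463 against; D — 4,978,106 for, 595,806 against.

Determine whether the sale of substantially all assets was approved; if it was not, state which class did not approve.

Not approved — the B shares did not give the required vote.

A: 3/5 of 2898985 = 1739391; 1,739,391 required, 1,739,391 in favor — approved.
B: 3/5 of 465396 = 279237.60, rounded up to 279238; 279,238 required, 279,138 in favor — not approved.
C: 3/5 of 2525295 = 1515177; 1,515,177 required, 1,515,606 in favor — approved.
D: 3/4 of 6634683 = 4976012.25, rounded up to 4976013; 4,976,013 required, 4,978,106 in favor — approved.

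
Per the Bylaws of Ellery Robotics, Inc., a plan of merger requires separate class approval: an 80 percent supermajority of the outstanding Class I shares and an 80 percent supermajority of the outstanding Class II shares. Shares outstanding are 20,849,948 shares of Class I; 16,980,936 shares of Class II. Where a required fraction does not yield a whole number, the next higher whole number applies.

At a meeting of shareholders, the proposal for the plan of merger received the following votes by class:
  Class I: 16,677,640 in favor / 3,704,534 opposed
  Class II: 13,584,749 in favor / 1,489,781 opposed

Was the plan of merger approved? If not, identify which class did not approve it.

Not approved — the Class I shares did not give the required vote.

Class I: 4/5 of 20849948 = 16679958.40, rounded up to 16679959; 16,679,959 required, 16,677,640 in favor — not approved.
Class II: 4/5 of 16980936 = 13584748.80, rounded up to 13584749; 13,584,749 required, 13,584,749 in favor — approved.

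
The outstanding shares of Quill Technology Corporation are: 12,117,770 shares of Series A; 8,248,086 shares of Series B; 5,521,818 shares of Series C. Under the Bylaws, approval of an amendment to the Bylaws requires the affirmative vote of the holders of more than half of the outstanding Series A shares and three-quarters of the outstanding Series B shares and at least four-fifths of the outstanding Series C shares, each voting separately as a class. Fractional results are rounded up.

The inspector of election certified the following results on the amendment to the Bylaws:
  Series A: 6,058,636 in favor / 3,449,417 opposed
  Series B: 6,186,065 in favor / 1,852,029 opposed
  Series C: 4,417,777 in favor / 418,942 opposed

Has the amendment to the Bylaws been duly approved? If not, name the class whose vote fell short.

Series A: a majority of 12117770 is 6058886; 6,058,886 required, 6,058,636 in favor — not approved.
Series B: 3/4 of 8248086 = 6186064.50, rounded up to 6186065; 6,186,065 required, 6,186,065 in favor — approved.
Series C: 4/5 of 5521818 = 4417454.40, rounded up to 4417455; 4,417,455 required, 4,417,777 in favor — approved.

Not approved — the Series A shares did not give the required vote.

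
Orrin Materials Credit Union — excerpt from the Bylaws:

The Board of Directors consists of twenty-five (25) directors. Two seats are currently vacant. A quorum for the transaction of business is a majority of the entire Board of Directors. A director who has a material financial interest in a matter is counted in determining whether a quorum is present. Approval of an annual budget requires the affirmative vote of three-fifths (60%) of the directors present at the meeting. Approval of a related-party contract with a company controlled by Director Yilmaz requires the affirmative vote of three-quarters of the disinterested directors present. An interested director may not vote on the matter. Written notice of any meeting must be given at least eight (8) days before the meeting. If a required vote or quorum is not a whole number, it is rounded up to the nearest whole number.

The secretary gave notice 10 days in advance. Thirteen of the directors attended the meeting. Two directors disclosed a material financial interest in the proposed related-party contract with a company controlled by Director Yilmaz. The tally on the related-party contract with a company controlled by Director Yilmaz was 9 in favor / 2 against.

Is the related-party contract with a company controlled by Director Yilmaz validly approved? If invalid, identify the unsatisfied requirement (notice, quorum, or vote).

Notice: 10 days given; 8 required (10 ≥ 8). Satisfied.
Quorum: 13 present (interested directors count toward quorum); quorum is 13. Satisfied.
Vote: the related-party contract with a company controlled by Director Yilmaz requires three-fourths of the disinterested directors present (13 − 2 = 11). 3/4 of 11 = 8.25, rounded up to 9, so 9 affirmative votes are needed; 9 voted in favor. Satisfied.

Valid — all requirements satisfied.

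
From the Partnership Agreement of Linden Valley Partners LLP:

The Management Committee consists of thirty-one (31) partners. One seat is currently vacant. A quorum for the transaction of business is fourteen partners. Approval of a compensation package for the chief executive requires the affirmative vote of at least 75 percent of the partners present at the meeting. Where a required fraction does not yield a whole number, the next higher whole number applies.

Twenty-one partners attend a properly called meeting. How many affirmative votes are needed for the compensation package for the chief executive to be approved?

The compensation package for the chief executive requires three-fourths of the partners present (21).
3/4 of 21 = 15.75, rounded up to 16.

16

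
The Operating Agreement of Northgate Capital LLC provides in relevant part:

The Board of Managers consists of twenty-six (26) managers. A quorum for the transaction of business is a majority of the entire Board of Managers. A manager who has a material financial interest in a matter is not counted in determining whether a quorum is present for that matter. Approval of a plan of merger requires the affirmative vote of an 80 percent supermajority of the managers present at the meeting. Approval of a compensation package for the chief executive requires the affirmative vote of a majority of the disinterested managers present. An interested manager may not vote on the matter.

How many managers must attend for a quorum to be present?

14

A majority of 26 is 14.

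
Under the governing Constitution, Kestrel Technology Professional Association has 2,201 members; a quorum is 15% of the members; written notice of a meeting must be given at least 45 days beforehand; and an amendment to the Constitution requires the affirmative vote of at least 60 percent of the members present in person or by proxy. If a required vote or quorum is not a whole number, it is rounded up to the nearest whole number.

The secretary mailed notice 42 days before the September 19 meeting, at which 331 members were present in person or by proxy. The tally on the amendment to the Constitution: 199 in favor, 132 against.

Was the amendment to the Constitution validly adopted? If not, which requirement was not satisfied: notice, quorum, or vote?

Invalid — notice requirement not satisfied.

Notice: 42 days given; 45 required. Not satisfied.
Quorum: 15% of 2,201 = 330.15, rounded up to 331; 331 present. Satisfied.
Vote: requires three-fifths of those present (331); 3/5 of 331 = 198.60, rounded up to 199, so 199 needed; 199 in favor. Satisfied.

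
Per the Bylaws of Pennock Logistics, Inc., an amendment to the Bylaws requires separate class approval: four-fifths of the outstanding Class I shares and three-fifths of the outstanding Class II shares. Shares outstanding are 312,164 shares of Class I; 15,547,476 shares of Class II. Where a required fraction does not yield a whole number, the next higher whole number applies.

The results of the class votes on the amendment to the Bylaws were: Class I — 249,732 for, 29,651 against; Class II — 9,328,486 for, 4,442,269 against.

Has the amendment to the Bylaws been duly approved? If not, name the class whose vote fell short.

Class I: 4/5 of 312164 = 249731.20, rounded up to 249732; 249,732 required, 249,732 in favor — approved.
Class II: 3/5 of 15547476 = 9328485.60, rounded up to 9328486; 9,328,486 required, 9,328,486 in favor — approved.

Approved — every class gave the required vote.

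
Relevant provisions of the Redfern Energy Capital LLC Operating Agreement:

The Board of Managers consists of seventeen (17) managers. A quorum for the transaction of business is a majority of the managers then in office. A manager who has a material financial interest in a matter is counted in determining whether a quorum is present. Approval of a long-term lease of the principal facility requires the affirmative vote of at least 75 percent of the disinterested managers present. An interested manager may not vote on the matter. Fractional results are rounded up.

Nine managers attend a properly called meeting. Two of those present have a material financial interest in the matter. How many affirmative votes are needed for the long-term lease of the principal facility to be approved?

The long-term lease of the principal facility requires three-fourths of the disinterested managers present (9 − 2 = 7).
3/4 of 7 = 5.25, rounded up to 6.

6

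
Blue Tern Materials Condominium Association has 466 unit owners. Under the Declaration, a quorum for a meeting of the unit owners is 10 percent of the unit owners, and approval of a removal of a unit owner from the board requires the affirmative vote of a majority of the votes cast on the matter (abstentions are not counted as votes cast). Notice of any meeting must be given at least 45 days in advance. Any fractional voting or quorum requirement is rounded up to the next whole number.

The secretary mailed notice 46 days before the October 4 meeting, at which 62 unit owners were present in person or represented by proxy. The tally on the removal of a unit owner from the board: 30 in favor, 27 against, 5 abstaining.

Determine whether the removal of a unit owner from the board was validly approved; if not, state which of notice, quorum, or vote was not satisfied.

Notice: 46 days given; 45 required. Satisfied.
Quorum: 10% of 466 = 46.60, rounded up to 47; 62 present. Satisfied.
Vote: requires a majority of the votes cast (62 − 5 abstaining = 57); a majority of 57 is 29, so 29 needed; 30 in favor. Satisfied.

Valid — all requirements satisfied.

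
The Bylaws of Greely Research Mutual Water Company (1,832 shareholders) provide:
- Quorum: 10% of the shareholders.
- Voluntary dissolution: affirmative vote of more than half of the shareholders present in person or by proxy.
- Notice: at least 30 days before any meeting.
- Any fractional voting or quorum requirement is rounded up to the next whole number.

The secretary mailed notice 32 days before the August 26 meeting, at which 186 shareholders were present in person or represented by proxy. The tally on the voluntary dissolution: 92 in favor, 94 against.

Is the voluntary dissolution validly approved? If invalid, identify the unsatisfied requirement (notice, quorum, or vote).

Notice: 32 days given; 30 required. Satisfied.
Quorum: 10% of 1,832 = 183.20, rounded up to 184; 186 present. Satisfied.
Vote: requires a majority of those present (186); a majority of 186 is 94, so 94 needed; 92 in favor. Not satisfied.

Invalid — vote requirement not satisfied.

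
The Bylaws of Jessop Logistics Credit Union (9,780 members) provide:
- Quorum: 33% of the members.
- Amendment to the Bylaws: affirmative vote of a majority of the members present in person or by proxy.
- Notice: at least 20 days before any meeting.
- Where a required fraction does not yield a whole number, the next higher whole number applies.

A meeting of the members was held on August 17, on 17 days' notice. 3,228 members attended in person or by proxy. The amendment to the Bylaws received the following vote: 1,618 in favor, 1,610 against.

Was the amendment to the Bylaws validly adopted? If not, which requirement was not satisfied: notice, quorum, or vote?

Notice: 17 days given; 20 required. Not satisfied.
Quorum: 33% of 9,780 = 3,227.40, rounded up to 3,228; 3,228 present. Satisfied.
Vote: requires a majority of those present (3,228); a majority of 3228 is 1615, so 1,615 needed; 1,618 in favor. Satisfied.

Invalid — notice requirement not satisfied.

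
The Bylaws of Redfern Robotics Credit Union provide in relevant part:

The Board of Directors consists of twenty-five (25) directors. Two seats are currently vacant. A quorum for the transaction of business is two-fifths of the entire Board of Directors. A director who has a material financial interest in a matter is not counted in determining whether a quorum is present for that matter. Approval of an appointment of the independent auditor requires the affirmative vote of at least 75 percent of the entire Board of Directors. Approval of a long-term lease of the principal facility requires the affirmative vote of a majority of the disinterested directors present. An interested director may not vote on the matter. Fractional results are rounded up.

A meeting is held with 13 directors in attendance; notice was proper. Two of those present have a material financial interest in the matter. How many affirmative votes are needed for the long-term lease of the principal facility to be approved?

6

The long-term lease of the principal facility requires a majority of the disinterested directors present (13 − 2 = 11).
A majority of 11 is 6.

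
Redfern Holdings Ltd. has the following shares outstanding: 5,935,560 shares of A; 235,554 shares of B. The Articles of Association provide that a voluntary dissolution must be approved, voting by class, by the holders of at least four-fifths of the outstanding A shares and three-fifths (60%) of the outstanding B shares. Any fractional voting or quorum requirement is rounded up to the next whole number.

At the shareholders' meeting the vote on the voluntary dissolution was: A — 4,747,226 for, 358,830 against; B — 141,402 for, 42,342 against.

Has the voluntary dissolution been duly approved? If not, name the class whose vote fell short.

A: 4/5 of 5935560 = 4748448; 4,748,448 required, 4,747,226 in favor — not approved.
B: 3/5 of 235554 = 141332.40, rounded up to 141333; 141,333 required, 141,402 in favor — approved.

Not approved — the A shares did not give the required vote.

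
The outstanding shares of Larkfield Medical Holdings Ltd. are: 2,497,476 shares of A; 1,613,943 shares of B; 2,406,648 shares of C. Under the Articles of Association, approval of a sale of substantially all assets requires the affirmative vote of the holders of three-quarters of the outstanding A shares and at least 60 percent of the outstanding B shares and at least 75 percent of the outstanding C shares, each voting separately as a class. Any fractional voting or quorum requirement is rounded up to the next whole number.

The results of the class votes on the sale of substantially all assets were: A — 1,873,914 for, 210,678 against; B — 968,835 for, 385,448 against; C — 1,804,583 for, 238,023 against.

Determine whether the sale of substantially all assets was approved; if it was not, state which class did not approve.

Not approved — the C shares did not give the required vote.

A: 3/4 of 2497476 = 1873107; 1,873,107 required, 1,873,914 in favor — approved.
B: 3/5 of 1613943 = 968365.80, rounded up to 968366; 968,366 required, 968,835 in favor — approved.
C: 3/4 of 2406648 = 1804986; 1,804,986 required, 1,804,583 in favor — not approved.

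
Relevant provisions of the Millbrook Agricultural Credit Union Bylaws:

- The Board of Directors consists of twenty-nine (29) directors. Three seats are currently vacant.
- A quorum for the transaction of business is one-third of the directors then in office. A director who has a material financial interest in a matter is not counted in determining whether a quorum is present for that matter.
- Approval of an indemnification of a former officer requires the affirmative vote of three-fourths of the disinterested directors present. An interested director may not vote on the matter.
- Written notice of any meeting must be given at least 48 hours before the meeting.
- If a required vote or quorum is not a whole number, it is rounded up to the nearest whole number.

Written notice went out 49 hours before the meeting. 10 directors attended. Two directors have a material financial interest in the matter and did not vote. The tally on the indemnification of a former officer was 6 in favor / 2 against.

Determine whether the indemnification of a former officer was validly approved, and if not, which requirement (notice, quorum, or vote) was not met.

Notice: 49 hours given; 48 required (49 ≥ 48). Satisfied.
Quorum: 10 present, but the 2 interested directors do not count, leaving 8. Quorum is 9. Not satisfied.
Vote: the indemnification of a former officer requires three-fourths of the disinterested directors present (10 − 2 = 8). 3/4 of 8 = 6, so 6 affirmative votes are needed; 6 voted in favor. Satisfied. (Moot — without a quorum no business can be validly transacted.)

Invalid — quorum requirement not satisfied.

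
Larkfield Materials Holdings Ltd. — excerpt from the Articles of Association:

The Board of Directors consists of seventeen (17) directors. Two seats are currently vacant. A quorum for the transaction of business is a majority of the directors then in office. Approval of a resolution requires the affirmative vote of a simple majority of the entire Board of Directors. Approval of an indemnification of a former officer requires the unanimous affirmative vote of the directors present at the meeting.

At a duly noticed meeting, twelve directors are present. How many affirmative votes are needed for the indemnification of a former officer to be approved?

The indemnification of a former officer requires the unanimous vote of the directors present (12).
Unanimous means all 12.

12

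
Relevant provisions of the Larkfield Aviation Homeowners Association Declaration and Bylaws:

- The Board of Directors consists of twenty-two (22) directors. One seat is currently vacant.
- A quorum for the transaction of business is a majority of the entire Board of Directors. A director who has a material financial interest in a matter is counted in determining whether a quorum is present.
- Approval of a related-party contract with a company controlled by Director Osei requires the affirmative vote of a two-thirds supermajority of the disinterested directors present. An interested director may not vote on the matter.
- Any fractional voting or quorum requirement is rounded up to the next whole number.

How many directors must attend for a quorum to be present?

12

A majority of 22 is 12.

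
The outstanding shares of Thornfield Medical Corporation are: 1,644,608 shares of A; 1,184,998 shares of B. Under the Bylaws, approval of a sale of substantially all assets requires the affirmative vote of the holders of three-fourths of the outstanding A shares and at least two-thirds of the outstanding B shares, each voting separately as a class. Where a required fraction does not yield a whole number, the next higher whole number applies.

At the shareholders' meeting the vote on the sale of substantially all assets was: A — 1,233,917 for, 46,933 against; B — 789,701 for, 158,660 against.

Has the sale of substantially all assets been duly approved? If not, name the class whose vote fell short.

Not approved — the B shares did not give the required vote.

A: 3/4 of 1644608 = 1233456; 1,233,456 required, 1,233,917 in favor — approved.
B: 2/3 of 1184998 = 789998.67, rounded up to 789999; 789,999 required, 789,701 in favor — not approved.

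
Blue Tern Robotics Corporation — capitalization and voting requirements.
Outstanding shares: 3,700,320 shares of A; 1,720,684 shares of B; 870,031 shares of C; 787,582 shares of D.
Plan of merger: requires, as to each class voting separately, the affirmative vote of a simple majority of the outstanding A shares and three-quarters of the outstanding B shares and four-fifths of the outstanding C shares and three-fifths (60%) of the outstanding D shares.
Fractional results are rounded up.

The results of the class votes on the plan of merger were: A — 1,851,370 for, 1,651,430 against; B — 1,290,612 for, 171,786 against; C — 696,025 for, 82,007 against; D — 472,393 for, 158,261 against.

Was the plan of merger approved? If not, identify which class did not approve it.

A: a majority of 3700320 is 1850161; 1,850,161 required, 1,851,370 in favor — approved.
B: 3/4 of 1720684 = 1290513; 1,290,513 required, 1,290,612 in favor — approved.
C: 4/5 of 870031 = 696024.80, rounded up to 696025; 696,025 required, 696,025 in favor — approved.
D: 3/5 of 787582 = 472549.20, rounded up to 472550; 472,550 required, 472,393 in favor — not approved.

Not approved — the D shares did not give the required vote.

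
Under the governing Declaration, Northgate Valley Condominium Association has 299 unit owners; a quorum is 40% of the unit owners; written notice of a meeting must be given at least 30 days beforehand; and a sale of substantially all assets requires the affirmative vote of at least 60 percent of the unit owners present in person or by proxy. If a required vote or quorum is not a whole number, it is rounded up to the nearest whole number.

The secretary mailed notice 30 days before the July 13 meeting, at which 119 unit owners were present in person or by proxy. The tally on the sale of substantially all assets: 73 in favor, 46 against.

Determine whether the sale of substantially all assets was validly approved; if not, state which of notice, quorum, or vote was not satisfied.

Notice: 30 days given; 30 required. Satisfied.
Quorum: 40% of 299 = 119.60, rounded up to 120; 119 present. Not satisfied.
Vote: requires three-fifths of those present (119); 3/5 of 119 = 71.40, rounded up to 72, so 72 needed; 73 in favor. Satisfied.

Invalid — quorum requirement not satisfied.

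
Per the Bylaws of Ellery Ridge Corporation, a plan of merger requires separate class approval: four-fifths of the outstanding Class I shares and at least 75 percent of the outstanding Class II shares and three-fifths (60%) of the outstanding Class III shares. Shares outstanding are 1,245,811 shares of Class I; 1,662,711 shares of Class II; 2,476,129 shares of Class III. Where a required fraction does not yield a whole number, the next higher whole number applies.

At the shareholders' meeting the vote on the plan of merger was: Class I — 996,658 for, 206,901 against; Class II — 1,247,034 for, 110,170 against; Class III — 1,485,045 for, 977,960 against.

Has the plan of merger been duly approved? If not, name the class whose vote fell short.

Not approved — the Class III shares did not give the required vote.

Class I: 4/5 of 1245811 = 996648.80, rounded up to 996649; 996,649 required, 996,658 in favor — approved.
Class II: 3/4 of 1662711 = 1247033.25, rounded up to 1247034; 1,247,034 required, 1,247,034 in favor — approved.
Class III: 3/5 of 2476129 = 1485677.40, rounded up to 1485678; 1,485,678 required, 1,485,045 in favor — not approved.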